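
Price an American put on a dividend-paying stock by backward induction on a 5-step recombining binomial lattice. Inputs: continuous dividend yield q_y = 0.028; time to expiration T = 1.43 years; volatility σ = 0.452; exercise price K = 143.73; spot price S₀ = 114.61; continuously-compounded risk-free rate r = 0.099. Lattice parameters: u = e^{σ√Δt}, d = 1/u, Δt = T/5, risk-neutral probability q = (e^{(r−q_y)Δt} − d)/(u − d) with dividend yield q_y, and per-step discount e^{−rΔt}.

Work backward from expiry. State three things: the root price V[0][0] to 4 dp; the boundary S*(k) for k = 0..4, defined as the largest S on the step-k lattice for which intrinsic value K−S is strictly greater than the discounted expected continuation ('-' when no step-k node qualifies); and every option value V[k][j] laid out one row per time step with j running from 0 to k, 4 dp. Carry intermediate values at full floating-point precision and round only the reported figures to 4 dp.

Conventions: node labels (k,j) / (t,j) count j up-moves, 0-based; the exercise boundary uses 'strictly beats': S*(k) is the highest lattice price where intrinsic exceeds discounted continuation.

price = 36.6874
boundary = - 90.0000 70.6745 90.0000 114.6100
tree:
36.6874
53.7300 20.5499
73.0555 33.9314 7.3868
88.2313 53.7300 14.6664 0.0000
100.1484 73.0555 29.1200 0.0000 0.0000
109.5066 88.2313 53.7300 0.0000 0.0000 0.0000

Δt=0.28600  u=1.27344  d=0.78527  q=0.48188  discount=0.97208
step 5 (expiry): payoffs max(K−S,0) = 109.5066 88.2313 53.7300 0.0000 0.0000 0.0000
step 4: (k=4,j=0): S=43.5816, K−S=100.1484, hold=96.4835 ⇒ V=100.1484 exercise | (k=4,j=1): S=70.6745, K−S=73.0555, hold=69.6067 ⇒ V=73.0555 exercise | (k=4,j=2): S=114.6100, K−S=29.1200, hold=27.0613 ⇒ V=29.1200 exercise | (k=4,j=3): S=185.8584, K−S=0.0000, hold=0.0000 ⇒ V=0.0000 continue | (k=4,j=4): S=301.3989, K−S=0.0000, hold=0.0000 ⇒ V=0.0000 continue  boundary S*=114.6100
step 3: (k=3,j=0): S=55.4987, K−S=88.2313, hold=84.6614 ⇒ V=88.2313 exercise | (k=3,j=1): S=90.0000, K−S=53.7300, hold=50.4353 ⇒ V=53.7300 exercise | (k=3,j=2): S=145.9494, K−S=0.0000, hold=14.6664 ⇒ V=14.6664 continue | (k=3,j=3): S=236.6802, K−S=0.0000, hold=0.0000 ⇒ V=0.0000 continue  boundary S*=90.0000
step 2: (k=2,j=0): S=70.6745, K−S=73.0555, hold=69.6067 ⇒ V=73.0555 exercise | (k=2,j=1): S=114.6100, K−S=29.1200, hold=33.9314 ⇒ V=33.9314 continue | (k=2,j=2): S=185.8584, K−S=0.0000, hold=7.3868 ⇒ V=7.3868 continue  boundary S*=70.6745
step 1: (k=1,j=0): S=90.0000, K−S=53.7300, hold=52.6891 ⇒ V=53.7300 exercise | (k=1,j=1): S=145.9494, K−S=0.0000, hold=20.5499 ⇒ V=20.5499 continue  boundary S*=90.0000
step 0: (k=0,j=0): S=114.6100, K−S=29.1200, hold=36.6874 ⇒ V=36.6874 continue  boundary S*=-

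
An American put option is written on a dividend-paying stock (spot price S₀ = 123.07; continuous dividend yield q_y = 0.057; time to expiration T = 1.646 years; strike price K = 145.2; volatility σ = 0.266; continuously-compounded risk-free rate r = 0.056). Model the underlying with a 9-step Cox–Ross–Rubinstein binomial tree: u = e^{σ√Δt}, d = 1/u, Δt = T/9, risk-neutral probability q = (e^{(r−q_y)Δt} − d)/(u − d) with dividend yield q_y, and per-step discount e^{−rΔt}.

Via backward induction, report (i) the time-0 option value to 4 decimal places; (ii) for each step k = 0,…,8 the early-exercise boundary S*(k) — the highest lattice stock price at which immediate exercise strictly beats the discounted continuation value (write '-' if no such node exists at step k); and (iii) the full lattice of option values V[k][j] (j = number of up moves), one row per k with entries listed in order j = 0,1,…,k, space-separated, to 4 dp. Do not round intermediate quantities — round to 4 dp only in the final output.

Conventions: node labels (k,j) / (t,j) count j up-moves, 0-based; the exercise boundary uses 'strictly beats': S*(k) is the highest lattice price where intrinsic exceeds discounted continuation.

price = 29.7749
boundary = - - - 87.4865 98.0268 87.4865 98.0268 109.8370 123.0700
tree:
29.7749
38.1310 21.0330
47.5556 28.3707 13.2448
57.7135 37.1771 19.0918 6.9618
67.1204 47.1732 26.7535 10.8967 2.6909
75.5159 57.7135 36.2464 16.6676 4.6480 0.5498
83.0087 67.1204 47.1732 24.7563 7.9396 1.0496 0.0000
89.6958 75.5159 57.7135 35.3630 13.3746 2.0037 0.0000 0.0000
95.6638 83.0087 67.1204 47.1732 22.1300 3.8253 0.0000 0.0000 0.0000
100.9902 89.6958 75.5159 57.7135 35.3630 7.3027 0.0000 0.0000 0.0000 0.0000

Δt=0.18289  u=1.12048  d=0.89248  q=0.47079  discount=0.98981
step 9 (expiry): payoffs max(K−S,0) = 100.9902 89.6958 75.5159 57.7135 35.3630 7.3027 0.0000 0.0000 0.0000 0.0000
step 8: (k=8,j=0): S=49.5362, K−S=95.6638, hold=94.6980 ⇒ V=95.6638 exercise | (k=8,j=1): S=62.1913, K−S=83.0087, hold=82.1741 ⇒ V=83.0087 exercise | (k=8,j=2): S=78.0796, K−S=67.1204, hold=66.4507 ⇒ V=67.1204 exercise | (k=8,j=3): S=98.0268, K−S=47.1732, hold=46.7103 ⇒ V=47.1732 exercise | (k=8,j=4): S=123.0700, K−S=22.1300, hold=21.9268 ⇒ V=22.1300 exercise | (k=8,j=5): S=154.5111, K−S=0.0000, hold=3.8253 ⇒ V=3.8253 continue | (k=8,j=6): S=193.9845, K−S=0.0000, hold=0.0000 ⇒ V=0.0000 continue | (k=8,j=7): S=243.5423, K−S=0.0000, hold=0.0000 ⇒ V=0.0000 continue | (k=8,j=8): S=305.7609, K−S=0.0000, hold=0.0000 ⇒ V=0.0000 continue  boundary S*=123.0700
step 7: (k=7,j=0): S=55.5042, K−S=89.6958, hold=88.7918 ⇒ V=89.6958 exercise | (k=7,j=1): S=69.6841, K−S=75.5159, hold=74.7591 ⇒ V=75.5159 exercise | (k=7,j=2): S=87.4865, K−S=57.7135, hold=57.1413 ⇒ V=57.7135 exercise | (k=7,j=3): S=109.8370, K−S=35.3630, hold=35.0226 ⇒ V=35.3630 exercise | (k=7,j=4): S=137.8973, K−S=7.3027, hold=13.3746 ⇒ V=13.3746 continue | (k=7,j=5): S=173.1264, K−S=0.0000, hold=2.0037 ⇒ V=2.0037 continue | (k=7,j=6): S=217.3556, K−S=0.0000, hold=0.0000 ⇒ V=0.0000 continue | (k=7,j=7): S=272.8841, K−S=0.0000, hold=0.0000 ⇒ V=0.0000 continue  boundary S*=109.8370
step 6: (k=6,j=0): S=62.1913, K−S=83.0087, hold=82.1741 ⇒ V=83.0087 exercise | (k=6,j=1): S=78.0796, K−S=67.1204, hold=66.4507 ⇒ V=67.1204 exercise | (k=6,j=2): S=98.0268, K−S=47.1732, hold=46.7103 ⇒ V=47.1732 exercise | (k=6,j=3): S=123.0700, K−S=22.1300, hold=24.7563 ⇒ V=24.7563 continue | (k=6,j=4): S=154.5111, K−S=0.0000, hold=7.9396 ⇒ V=7.9396 continue | (k=6,j=5): S=193.9845, K−S=0.0000, hold=1.0496 ⇒ V=1.0496 continue | (k=6,j=6): S=243.5423, K−S=0.0000, hold=0.0000 ⇒ V=0.0000 continue  boundary S*=98.0268
step 5: (k=5,j=0): S=69.6841, K−S=75.5159, hold=74.7591 ⇒ V=75.5159 exercise | (k=5,j=1): S=87.4865, K−S=57.7135, hold=57.1413 ⇒ V=57.7135 exercise | (k=5,j=2): S=109.8370, K−S=35.3630, hold=36.2464 ⇒ V=36.2464 continue | (k=5,j=3): S=137.8973, K−S=7.3027, hold=16.6676 ⇒ V=16.6676 continue | (k=5,j=4): S=173.1264, K−S=0.0000, hold=4.6480 ⇒ V=4.6480 continue | (k=5,j=5): S=217.3556, K−S=0.0000, hold=0.5498 ⇒ V=0.5498 continue  boundary S*=87.4865
step 4: (k=4,j=0): S=78.0796, K−S=67.1204, hold=66.4507 ⇒ V=67.1204 exercise | (k=4,j=1): S=98.0268, K−S=47.1732, hold=47.1219 ⇒ V=47.1732 exercise | (k=4,j=2): S=123.0700, K−S=22.1300, hold=26.7535 ⇒ V=26.7535 continue | (k=4,j=3): S=154.5111, K−S=0.0000, hold=10.8967 ⇒ V=10.8967 continue | (k=4,j=4): S=193.9845, K−S=0.0000, hold=2.6909 ⇒ V=2.6909 continue  boundary S*=98.0268
step 3: (k=3,j=0): S=87.4865, K−S=57.7135, hold=57.1413 ⇒ V=57.7135 exercise | (k=3,j=1): S=109.8370, K−S=35.3630, hold=37.1771 ⇒ V=37.1771 continue | (k=3,j=2): S=137.8973, K−S=7.3027, hold=19.0918 ⇒ V=19.0918 continue | (k=3,j=3): S=173.1264, K−S=0.0000, hold=6.9618 ⇒ V=6.9618 continue  boundary S*=87.4865
step 2: (k=2,j=0): S=98.0268, K−S=47.1732, hold=47.5556 ⇒ V=47.5556 continue | (k=2,j=1): S=123.0700, K−S=22.1300, hold=28.3707 ⇒ V=28.3707 continue | (k=2,j=2): S=154.5111, K−S=0.0000, hold=13.2448 ⇒ V=13.2448 continue  boundary S*=-
step 1: (k=1,j=0): S=109.8370, K−S=35.3630, hold=38.1310 ⇒ V=38.1310 continue | (k=1,j=1): S=137.8973, K−S=7.3027, hold=21.0330 ⇒ V=21.0330 continue  boundary S*=-
step 0: (k=0,j=0): S=123.0700, K−S=22.1300, hold=29.7749 ⇒ V=29.7749 continue  boundary S*=-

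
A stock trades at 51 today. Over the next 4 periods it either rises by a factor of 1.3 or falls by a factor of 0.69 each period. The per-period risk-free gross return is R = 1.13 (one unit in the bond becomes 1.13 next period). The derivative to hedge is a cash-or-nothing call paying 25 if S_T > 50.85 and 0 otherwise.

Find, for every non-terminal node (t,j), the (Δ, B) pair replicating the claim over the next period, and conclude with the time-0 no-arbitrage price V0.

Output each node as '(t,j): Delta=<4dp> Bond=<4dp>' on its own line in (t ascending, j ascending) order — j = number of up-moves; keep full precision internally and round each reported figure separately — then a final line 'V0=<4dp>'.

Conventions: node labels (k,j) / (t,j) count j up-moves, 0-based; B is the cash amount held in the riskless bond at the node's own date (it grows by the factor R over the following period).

(0,0): Delta=0.2423 Bond=-1.7902
(1,0): Delta=0.4745 Bond=-10.1969
(1,1): Delta=0.1946 Bond=1.1352
(2,0): Delta=0.0000 Bond=0.0000
(2,1): Delta=0.5719 Bond=-15.9744
(2,2): Delta=0.1173 Bond=7.9504
(3,0): Delta=0.0000 Bond=0.0000
(3,1): Delta=0.0000 Bond=0.0000
(3,2): Delta=0.6891 Bond=-25.0254
(3,3): Delta=0.0000 Bond=22.1239
V0=10.5653

Arbitrage-free pricing uses the up-move probability p* = (R−d)/(u−d) = 0.7213, discounting each step at R = 1.13.
At maturity the claim pays: V(4,0)=0.0000, V(4,1)=0.0000, V(4,2)=0.0000, V(4,3)=25.0000, V(4,4)=25.0000
  t=3,j=0: stock 16.7540 → up 21.7801 (V=0.0000), down 11.5602 (V=0.0000). Price 0.0000; hedge Δ=0.0000, bond B=0.0000.
  t=3,j=1: stock 31.5654 → up 41.0351 (V=0.0000), down 21.7801 (V=0.0000). Price 0.0000; hedge Δ=0.0000, bond B=0.0000.
  t=3,j=2: stock 59.4711 → up 77.3124 (V=25.0000), down 41.0351 (V=0.0000). Price 15.9582; hedge Δ=0.6891, bond B=-25.0254.
  t=3,j=3: stock 112.0470 → up 145.6611 (V=25.0000), down 77.3124 (V=25.0000). Price 22.1239; hedge Δ=0.0000, bond B=22.1239.
  t=2,j=0: stock 24.2811 → up 31.5654 (V=0.0000), down 16.7540 (V=0.0000). Price 0.0000; hedge Δ=0.0000, bond B=0.0000.
  t=2,j=1: stock 45.7470 → up 59.4711 (V=15.9582), down 31.5654 (V=0.0000). Price 10.1866; hedge Δ=0.5719, bond B=-15.9744.
  t=2,j=2: stock 86.1900 → up 112.0470 (V=22.1239), down 59.4711 (V=15.9582). Price 18.0580; hedge Δ=0.1173, bond B=7.9504.
  t=1,j=0: stock 35.1900 → up 45.7470 (V=10.1866), down 24.2811 (V=0.0000). Price 6.5024; hedge Δ=0.4745, bond B=-10.1969.
  t=1,j=1: stock 66.3000 → up 86.1900 (V=18.0580), down 45.7470 (V=10.1866). Price 14.0393; hedge Δ=0.1946, bond B=1.1352.
  t=0,j=0: stock 51.0000 → up 66.3000 (V=14.0393), down 35.1900 (V=6.5024). Price 10.5653; hedge Δ=0.2423, bond B=-1.7902.
Sanity check at the root: Δ(0,0)·S0 + B(0,0) reproduces V0 = 10.5653.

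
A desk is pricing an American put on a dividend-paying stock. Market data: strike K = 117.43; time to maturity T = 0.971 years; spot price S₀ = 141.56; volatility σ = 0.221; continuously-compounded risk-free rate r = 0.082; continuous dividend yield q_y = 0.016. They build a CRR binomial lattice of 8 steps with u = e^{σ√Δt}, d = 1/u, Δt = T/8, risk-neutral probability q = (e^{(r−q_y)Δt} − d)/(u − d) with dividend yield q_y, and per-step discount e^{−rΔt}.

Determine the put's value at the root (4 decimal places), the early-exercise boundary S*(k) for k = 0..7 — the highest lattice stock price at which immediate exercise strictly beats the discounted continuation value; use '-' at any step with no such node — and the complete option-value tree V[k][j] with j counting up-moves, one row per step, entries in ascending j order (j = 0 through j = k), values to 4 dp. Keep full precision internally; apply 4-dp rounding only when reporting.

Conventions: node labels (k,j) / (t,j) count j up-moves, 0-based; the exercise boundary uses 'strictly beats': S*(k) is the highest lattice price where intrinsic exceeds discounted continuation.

Δt=0.12137, u=1.08004, d=0.92590, q=0.53294, disc=e^(-rΔt)=0.99010
k=8 terminal: V=max(K-S,0) → 40.9697 28.2408 13.3929 0.0000 0.0000 0.0000 0.0000 0.0000 0.0000
k=7: j=0 S=82.5798 intr=34.8502 cont=33.8474 V=34.8502[EX]; j=1 S=96.3275 intr=21.1025 cont=20.1265 V=21.1025[EX]; j=2 S=112.3638 intr=5.0662 cont=6.1933 V=6.1933[hold]; j=3 S=131.0698 intr=0.0000 cont=0.0000 V=0.0000[hold]; j=4 S=152.8898 intr=0.0000 cont=0.0000 V=0.0000[hold]; j=5 S=178.3425 intr=0.0000 cont=0.0000 V=0.0000[hold]; j=6 S=208.0324 intr=0.0000 cont=0.0000 V=0.0000[hold]; j=7 S=242.6649 intr=0.0000 cont=0.0000 V=0.0000[hold]  S*(7)=96.3275
k=6: j=0 S=89.1892 intr=28.2408 cont=27.2509 V=28.2408[EX]; j=1 S=104.0371 intr=13.3929 cont=13.0265 V=13.3929[EX]; j=2 S=121.3569 intr=0.0000 cont=2.8640 V=2.8640[hold]; j=3 S=141.5600 intr=0.0000 cont=0.0000 V=0.0000[hold]; j=4 S=165.1265 intr=0.0000 cont=0.0000 V=0.0000[hold]; j=5 S=192.6162 intr=0.0000 cont=0.0000 V=0.0000[hold]; j=6 S=224.6824 intr=0.0000 cont=0.0000 V=0.0000[hold]  S*(6)=104.0371
k=5: j=0 S=96.3275 intr=21.1025 cont=20.1265 V=21.1025[EX]; j=1 S=112.3638 intr=5.0662 cont=7.7046 V=7.7046[hold]; j=2 S=131.0698 intr=0.0000 cont=1.3244 V=1.3244[hold]; j=3 S=152.8898 intr=0.0000 cont=0.0000 V=0.0000[hold]; j=4 S=178.3425 intr=0.0000 cont=0.0000 V=0.0000[hold]; j=5 S=208.0324 intr=0.0000 cont=0.0000 V=0.0000[hold]  S*(5)=96.3275
k=4: j=0 S=104.0371 intr=13.3929 cont=13.8239 V=13.8239[hold]; j=1 S=121.3569 intr=0.0000 cont=4.2617 V=4.2617[hold]; j=2 S=141.5600 intr=0.0000 cont=0.6125 V=0.6125[hold]; j=3 S=165.1265 intr=0.0000 cont=0.0000 V=0.0000[hold]; j=4 S=192.6162 intr=0.0000 cont=0.0000 V=0.0000[hold]  S*(4)=-
k=3: j=0 S=112.3638 intr=5.0662 cont=8.6414 V=8.6414[hold]; j=1 S=131.0698 intr=0.0000 cont=2.2939 V=2.2939[hold]; j=2 S=152.8898 intr=0.0000 cont=0.2832 V=0.2832[hold]; j=3 S=178.3425 intr=0.0000 cont=0.0000 V=0.0000[hold]  S*(3)=-
k=2: j=0 S=121.3569 intr=0.0000 cont=5.2065 V=5.2065[hold]; j=1 S=141.5600 intr=0.0000 cont=1.2102 V=1.2102[hold]; j=2 S=165.1265 intr=0.0000 cont=0.1310 V=0.1310[hold]  S*(2)=-
k=1: j=0 S=131.0698 intr=0.0000 cont=3.0463 V=3.0463[hold]; j=1 S=152.8898 intr=0.0000 cont=0.6288 V=0.6288[hold]  S*(1)=-
k=0: j=0 S=141.5600 intr=0.0000 cont=1.7405 V=1.7405[hold]  S*(0)=-

price = 1.7405
boundary = - - - - - 96.3275 104.0371 96.3275
tree:
1.7405
3.0463 0.6288
5.2065 1.2102 0.1310
8.6414 2.2939 0.2832 0.0000
13.8239 4.2617 0.6125 0.0000 0.0000
21.1025 7.7046 1.3244 0.0000 0.0000 0.0000
28.2408 13.3929 2.8640 0.0000 0.0000 0.0000 0.0000
34.8502 21.1025 6.1933 0.0000 0.0000 0.0000 0.0000 0.0000
40.9697 28.2408 13.3929 0.0000 0.0000 0.0000 0.0000 0.0000 0.0000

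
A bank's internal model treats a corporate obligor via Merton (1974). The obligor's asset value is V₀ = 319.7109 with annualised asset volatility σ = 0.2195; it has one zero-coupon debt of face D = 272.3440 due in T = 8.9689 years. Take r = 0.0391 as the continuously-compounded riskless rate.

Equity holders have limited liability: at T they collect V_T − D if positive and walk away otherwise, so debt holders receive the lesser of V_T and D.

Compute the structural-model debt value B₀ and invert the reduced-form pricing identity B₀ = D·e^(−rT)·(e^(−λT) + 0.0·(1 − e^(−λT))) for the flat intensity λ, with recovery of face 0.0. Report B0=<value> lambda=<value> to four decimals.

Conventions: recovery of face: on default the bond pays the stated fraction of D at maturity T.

Equity is a call on the firm's assets struck at D = 272.3440:
d₁ = [ln(V₀/D) + (r + σ²/2)T] / (σ√T)
   = [ln(319.7109/272.3440) + (0.0391 + 0.5·0.2195²)·8.9689] / (0.2195·√8.9689)
   = [0.160351 + 0.566746] / 0.657361 = 1.106084
d₂ = d₁ − σ√T = 1.106084 − 0.657361 = 0.448723
N(d₁) = 0.865655,  N(d₂) = 0.673184,  e^(−rT) = 0.704206
E₀ = V₀·N(d₁) − D·e^(−rT)·N(d₂)
   = 319.7109·0.865655 − 272.3440·0.704206·0.673184 = 147.651782
B₀ = V₀ − E₀ = 319.7109 − 147.651782 = 172.059118
e^(−λT) = (B₀·e^(rT)/D − 0)/(1 − 0) = (172.0591·1.420039/272.3440 − 0)/1 = 0.89713946
λ = −ln(0.89713946)/8.9689 = 0.012102

B0=172.0591 lambda=0.0121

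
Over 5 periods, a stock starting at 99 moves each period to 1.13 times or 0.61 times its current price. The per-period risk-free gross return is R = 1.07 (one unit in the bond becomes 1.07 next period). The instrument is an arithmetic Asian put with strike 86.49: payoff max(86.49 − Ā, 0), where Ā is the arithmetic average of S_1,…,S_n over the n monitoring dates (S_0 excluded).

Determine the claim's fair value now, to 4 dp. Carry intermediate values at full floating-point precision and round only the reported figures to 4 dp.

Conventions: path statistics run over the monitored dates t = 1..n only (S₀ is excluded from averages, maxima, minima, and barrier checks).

Risk-neutral up-probability p* = (R−d)/(u−d) = (1.07−0.61)/(1.13−0.61) = 0.8846; the claim prices as the p*-weighted sum of path payoffs discounted by R^5.
Enumerate all 2^5 = 32 price paths (U = up ×1.13, D = down ×0.61); each path with k up-moves has probability p*^k·(1−p*)^(5−k).
DDDDD: Ā=28.3536, payoff=58.1364, prob=0.000020
UDDDD: Ā=52.5238, payoff=33.9662, prob=0.000157
DUDDD: Ā=42.2278, payoff=44.2622, prob=0.000157
UUDDD: Ā=78.2254, payoff=8.2646, prob=0.001202
DDUDD: Ā=35.9473, payoff=50.5427, prob=0.000157
UDUDD: Ā=66.5909, payoff=19.8991, prob=0.001202
DUUDD: Ā=56.2949, payoff=30.1951, prob=0.001202
UUUDD: Ā=104.2839, payoff=0.0000, prob=0.009216
DDDUD: Ā=32.1161, payoff=54.3739, prob=0.000157
UDDUD: Ā=59.4938, payoff=26.9962, prob=0.001202
DUDUD: Ā=49.1978, payoff=37.2922, prob=0.001202
UUDUD: Ā=91.1370, payoff=0.0000, prob=0.009216
DDUUD: Ā=42.9173, payoff=43.5727, prob=0.001202
UDUUD: Ā=79.5025, payoff=6.9875, prob=0.009216
DUUUD: Ā=69.2065, payoff=17.2835, prob=0.009216
UUUUD: Ā=128.2022, payoff=0.0000, prob=0.070659
DDDDU: Ā=29.7791, payoff=56.7109, prob=0.000157
UDDDU: Ā=55.1647, payoff=31.3253, prob=0.001202
DUDDU: Ā=44.8687, payoff=41.6213, prob=0.001202
UUDDU: Ā=83.1173, payoff=3.3727, prob=0.009216
DDUDU: Ā=38.5881, payoff=47.9019, prob=0.001202
UDUDU: Ā=71.4829, payoff=15.0071, prob=0.009216
DUUDU: Ā=61.1869, payoff=25.3031, prob=0.009216
UUUDU: Ā=113.3462, payoff=0.0000, prob=0.070659
DDDUU: Ā=34.7570, payoff=51.7330, prob=0.001202
UDDUU: Ā=64.3858, payoff=22.1042, prob=0.009216
DUDUU: Ā=54.0898, payoff=32.4002, prob=0.009216
UUDUU: Ā=100.1992, payoff=0.0000, prob=0.070659
DDUUU: Ā=47.8093, payoff=38.6807, prob=0.009216
UDUUU: Ā=88.5647, payoff=0.0000, prob=0.070659
DUUUU: Ā=78.2687, payoff=8.2213, prob=0.070659
UUUUU: Ā=144.9896, payoff=0.0000, prob=0.541717
Price = Σ prob·payoff / R^5 = 2.512104 / 1.402552 = 1.7911

price = 1.7911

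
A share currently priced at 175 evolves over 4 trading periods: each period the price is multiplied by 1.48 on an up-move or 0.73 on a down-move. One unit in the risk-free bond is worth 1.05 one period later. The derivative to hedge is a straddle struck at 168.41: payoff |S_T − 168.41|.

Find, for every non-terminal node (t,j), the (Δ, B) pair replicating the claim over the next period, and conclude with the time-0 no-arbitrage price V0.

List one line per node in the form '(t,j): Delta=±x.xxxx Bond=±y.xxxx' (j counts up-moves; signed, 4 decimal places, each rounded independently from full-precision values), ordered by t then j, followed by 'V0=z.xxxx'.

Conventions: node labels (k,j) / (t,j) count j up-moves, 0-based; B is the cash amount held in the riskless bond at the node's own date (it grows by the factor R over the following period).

The replicating-portfolio and risk-neutral prices coincide; use p* = (1.05−0.73)/(1.48−0.73) = 0.4267 for the latter.
At maturity the claim pays: V(4,0)=118.7131, V(4,1)=67.6546, V(4,2)=35.8612, V(4,3)=245.7289, V(4,4)=671.2141
(3,0): S=68.0780. Δ = (V_up−V_dn)/(S_up−S_dn) = (67.6546−118.7131)/(100.7554−49.6969) = -1.0000. V = [p*·67.6546 + (1−p*)·118.7131]/1.05 = 92.3125. B = V − Δ·S = 160.3905.
(3,1): S=138.0211. Δ = (V_up−V_dn)/(S_up−S_dn) = (35.8612−67.6546)/(204.2712−100.7554) = -0.3071. V = [p*·35.8612 + (1−p*)·67.6546]/1.05 = 51.5137. B = V − Δ·S = 93.9049.
(3,2): S=279.8236. Δ = (V_up−V_dn)/(S_up−S_dn) = (245.7289−35.8612)/(414.1389−204.2712) = 1.0000. V = [p*·245.7289 + (1−p*)·35.8612]/1.05 = 119.4331. B = V − Δ·S = -160.3905.
(3,3): S=567.3136. Δ = (V_up−V_dn)/(S_up−S_dn) = (671.2141−245.7289)/(839.6241−414.1389) = 1.0000. V = [p*·671.2141 + (1−p*)·245.7289]/1.05 = 406.9231. B = V − Δ·S = -160.3905.
(2,0): S=93.2575. Δ = (V_up−V_dn)/(S_up−S_dn) = (51.5137−92.3125)/(138.0211−68.0780) = -0.5833. V = [p*·51.5137 + (1−p*)·92.3125]/1.05 = 71.3381. B = V − Δ·S = 125.7365.
(2,1): S=189.0700. Δ = (V_up−V_dn)/(S_up−S_dn) = (119.4331−51.5137)/(279.8236−138.0211) = 0.4790. V = [p*·119.4331 + (1−p*)·51.5137]/1.05 = 76.6597. B = V − Δ·S = -13.8995.
(2,2): S=383.3200. Δ = (V_up−V_dn)/(S_up−S_dn) = (406.9231−119.4331)/(567.3136−279.8236) = 1.0000. V = [p*·406.9231 + (1−p*)·119.4331]/1.05 = 230.5672. B = V − Δ·S = -152.7528.
(1,0): S=127.7500. Δ = (V_up−V_dn)/(S_up−S_dn) = (76.6597−71.3381)/(189.0700−93.2575) = 0.0555. V = [p*·76.6597 + (1−p*)·71.3381]/1.05 = 70.1035. B = V − Δ·S = 63.0081.
(1,1): S=259.0000. Δ = (V_up−V_dn)/(S_up−S_dn) = (230.5672−76.6597)/(383.3200−189.0700) = 0.7923. V = [p*·230.5672 + (1−p*)·76.6597]/1.05 = 135.5494. B = V − Δ·S = -69.6606.
(0,0): S=175.0000. Δ = (V_up−V_dn)/(S_up−S_dn) = (135.5494−70.1035)/(259.0000−127.7500) = 0.4986. V = [p*·135.5494 + (1−p*)·70.1035]/1.05 = 93.3591. B = V − Δ·S = 6.0979.
As a check, the time-0 holding Δ(0,0)·S0 + B(0,0) comes to 93.3591 — exactly V0.

(0,0): Delta=0.4986 Bond=6.0979
(1,0): Delta=0.0555 Bond=63.0081
(1,1): Delta=0.7923 Bond=-69.6606
(2,0): Delta=-0.5833 Bond=125.7365
(2,1): Delta=0.4790 Bond=-13.8995
(2,2): Delta=1.0000 Bond=-152.7528
(3,0): Delta=-1.0000 Bond=160.3905
(3,1): Delta=-0.3071 Bond=93.9049
(3,2): Delta=1.0000 Bond=-160.3905
(3,3): Delta=1.0000 Bond=-160.3905
V0=93.3591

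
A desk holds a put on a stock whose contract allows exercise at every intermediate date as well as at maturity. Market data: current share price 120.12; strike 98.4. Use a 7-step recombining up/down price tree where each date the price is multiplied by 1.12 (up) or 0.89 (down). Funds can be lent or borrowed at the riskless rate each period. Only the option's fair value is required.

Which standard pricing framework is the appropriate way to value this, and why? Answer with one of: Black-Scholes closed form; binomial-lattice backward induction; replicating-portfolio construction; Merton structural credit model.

Key observation: an American put (K = 98.4, S₀ = 120.12) on a 7-date tree has no closed form — the optimal stopping decision is embedded and must be resolved recursively from expiry.

framework: binomial-lattice backward induction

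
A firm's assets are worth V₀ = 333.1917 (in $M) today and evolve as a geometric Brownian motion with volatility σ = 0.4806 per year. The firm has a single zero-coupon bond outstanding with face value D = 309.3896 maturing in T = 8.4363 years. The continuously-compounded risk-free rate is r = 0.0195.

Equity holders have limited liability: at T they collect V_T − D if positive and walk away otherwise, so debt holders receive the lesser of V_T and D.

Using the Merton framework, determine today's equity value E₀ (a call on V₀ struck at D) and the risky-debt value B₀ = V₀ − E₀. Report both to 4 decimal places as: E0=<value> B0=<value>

E0=190.5697 B0=142.6220

Work the structural quantities from V₀ = 333.1917 against face 309.3896:
d₁ = [ln(V₀/D) + (r + σ²/2)T] / (σ√T)
   = [ln(333.1917/309.3896) + (0.0195 + 0.5·0.4806²)·8.4363] / (0.4806·√8.4363)
   = [0.074117 + 1.138801] / 1.395918 = 0.868903
d₂ = d₁ − σ√T = 0.868903 − 1.395918 = -0.527014
N(d₁) = 0.807550,  N(d₂) = 0.299092,  e^(−rT) = 0.848311
E₀ = V₀·N(d₁) − D·e^(−rT)·N(d₂)
   = 333.1917·0.807550 − 309.3896·0.848311·0.299092 = 190.569719
B₀ = V₀ − E₀ = 333.1917 − 190.569719 = 142.621981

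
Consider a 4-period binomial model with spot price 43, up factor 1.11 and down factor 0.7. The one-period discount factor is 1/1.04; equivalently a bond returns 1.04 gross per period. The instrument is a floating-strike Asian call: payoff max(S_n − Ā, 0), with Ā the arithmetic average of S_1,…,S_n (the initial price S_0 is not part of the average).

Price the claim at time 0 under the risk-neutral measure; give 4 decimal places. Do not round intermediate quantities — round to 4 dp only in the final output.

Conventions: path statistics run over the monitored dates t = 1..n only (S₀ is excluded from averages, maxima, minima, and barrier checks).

price = 4.2702

Risk-neutral up-probability p* = (R−d)/(u−d) = (1.04−0.7)/(1.11−0.7) = 0.8293; the claim prices as the p*-weighted sum of path payoffs discounted by R^4.
Enumerate all 2^4 = 16 price paths (U = up ×1.11, D = down ×0.7); each path with k up-moves has probability p*^k·(1−p*)^(4−k).
DDDD: Ā=19.0608, payoff=0.0000, prob=0.000850
UDDD: Ā=30.2250, payoff=0.0000, prob=0.004127
DUDD: Ā=25.8175, payoff=0.0000, prob=0.004127
UUDD: Ā=40.9392, payoff=0.0000, prob=0.020046
DDUD: Ā=22.7323, payoff=0.0000, prob=0.004127
UDUD: Ā=36.0469, payoff=0.0000, prob=0.020046
DUUD: Ā=31.6394, payoff=0.0000, prob=0.020046
UUUD: Ā=50.1710, payoff=0.0000, prob=0.097364
DDDU: Ā=20.5726, payoff=0.0000, prob=0.004127
UDDU: Ā=32.6223, payoff=0.0000, prob=0.020046
DUDU: Ā=28.2148, payoff=0.0000, prob=0.020046
UUDU: Ā=44.7406, payoff=0.0000, prob=0.097364
DDUU: Ā=25.1295, payoff=0.8308, prob=0.020046
UDUU: Ā=39.8482, payoff=1.3175, prob=0.097364
DUUU: Ā=35.4407, payoff=5.7250, prob=0.097364
UUUU: Ā=56.1989, payoff=9.0782, prob=0.472912
Price = Σ prob·payoff / R^4 = 4.995507 / 1.169859 = 4.2702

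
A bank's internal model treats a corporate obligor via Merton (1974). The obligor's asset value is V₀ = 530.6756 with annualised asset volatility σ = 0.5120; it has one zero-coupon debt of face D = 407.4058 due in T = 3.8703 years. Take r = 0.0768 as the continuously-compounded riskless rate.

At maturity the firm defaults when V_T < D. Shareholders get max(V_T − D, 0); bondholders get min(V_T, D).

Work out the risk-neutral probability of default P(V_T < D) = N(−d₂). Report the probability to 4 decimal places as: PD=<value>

Work the structural quantities from V₀ = 530.6756 against face 407.4058:
d₁ = [ln(V₀/D) + (r + σ²/2)T] / (σ√T)
   = [ln(530.6756/407.4058) + (0.0768 + 0.5·0.5120²)·3.8703] / (0.5120·√3.8703)
   = [0.264341 + 0.804527] / 1.007262 = 1.061162
d₂ = d₁ − σ√T = 1.061162 − 1.007262 = 0.053901
risk-neutral PD = N(−d₂) = N(-0.053901) = 0.478507

PD=0.4785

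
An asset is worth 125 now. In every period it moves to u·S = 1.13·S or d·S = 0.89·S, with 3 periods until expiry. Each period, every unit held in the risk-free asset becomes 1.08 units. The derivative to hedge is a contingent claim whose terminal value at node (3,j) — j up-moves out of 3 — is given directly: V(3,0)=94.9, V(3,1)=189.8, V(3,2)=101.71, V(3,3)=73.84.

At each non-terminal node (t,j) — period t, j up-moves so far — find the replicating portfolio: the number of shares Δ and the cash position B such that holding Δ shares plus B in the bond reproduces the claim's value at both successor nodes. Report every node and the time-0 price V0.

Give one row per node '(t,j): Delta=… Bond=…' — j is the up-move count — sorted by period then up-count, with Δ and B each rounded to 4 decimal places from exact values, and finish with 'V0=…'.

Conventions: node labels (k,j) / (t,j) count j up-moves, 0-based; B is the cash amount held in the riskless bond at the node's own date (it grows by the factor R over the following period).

Risk-neutral probability p* = (R−d)/(u−d) = (1.08−0.89)/(1.13−0.89) = 0.7917.
At maturity the claim pays: V(3,0)=94.9000, V(3,1)=189.8000, V(3,2)=101.7100, V(3,3)=73.8400
  t=2,j=0: stock 99.0125 → up 111.8841 (V=189.8000), down 88.1211 (V=94.9000). Price 157.4344; hedge Δ=3.9936, bond B=-237.9823.
  t=2,j=1: stock 125.7125 → up 142.0551 (V=101.7100), down 111.8841 (V=189.8000). Price 111.1686; hedge Δ=-2.9197, bond B=478.2103.
  t=2,j=2: stock 159.6125 → up 180.3621 (V=73.8400), down 142.0551 (V=101.7100). Price 73.7465; hedge Δ=-0.7275, bond B=189.8715.
  t=1,j=0: stock 111.2500 → up 125.7125 (V=111.1686), down 99.0125 (V=157.4344). Price 111.8586; hedge Δ=-1.7328, bond B=304.6329.
  t=1,j=1: stock 141.2500 → up 159.6125 (V=73.7465), down 125.7125 (V=111.1686). Price 75.5026; hedge Δ=-1.1039, bond B=231.4279.
  t=0,j=0: stock 125.0000 → up 141.2500 (V=75.5026), down 111.2500 (V=111.8586). Price 76.9229; hedge Δ=-1.2119, bond B=228.4064.
As a check, the time-0 holding Δ(0,0)·S0 + B(0,0) comes to 76.9229 — exactly V0.

(0,0): Delta=-1.2119 Bond=228.4064
(1,0): Delta=-1.7328 Bond=304.6329
(1,1): Delta=-1.1039 Bond=231.4279
(2,0): Delta=3.9936 Bond=-237.9823
(2,1): Delta=-2.9197 Bond=478.2103
(2,2): Delta=-0.7275 Bond=189.8715
V0=76.9229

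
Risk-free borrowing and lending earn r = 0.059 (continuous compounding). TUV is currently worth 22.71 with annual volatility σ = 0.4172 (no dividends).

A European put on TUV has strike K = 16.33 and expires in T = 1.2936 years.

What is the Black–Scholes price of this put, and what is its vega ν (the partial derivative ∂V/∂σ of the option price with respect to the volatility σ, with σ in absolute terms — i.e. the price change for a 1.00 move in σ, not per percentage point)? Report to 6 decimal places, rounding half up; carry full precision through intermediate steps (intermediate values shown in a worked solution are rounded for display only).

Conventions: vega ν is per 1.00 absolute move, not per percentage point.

σ√T = 0.4172·√1.2936 = 0.474509
d₁ = (ln(S/K) + (r+σ²/2)T) / (σ√T) = (ln(22.71/16.33) + (0.059+0.4172²/2)·1.2936) / 0.474509 = (0.329801 + 0.188902) / 0.474509 = 1.093137
d₂ = d₁ − σ√T = 1.093137 − 0.474509 = 0.618628
e^{−rT} = 0.926517
N(−d₁) = 0.137167,  N(−d₂) = 0.268081
Put price V = K·e^{−rT}·N(−d₂) − S·N(−d₁) = 4.056069 − 3.115059 = 0.941010
φ(d₁) = (1/√(2π))·e^{−d₁²/2} = 0.219498
ν = S·φ(d₁)·√T = 5.669535

price = 0.941010
ν = 5.669535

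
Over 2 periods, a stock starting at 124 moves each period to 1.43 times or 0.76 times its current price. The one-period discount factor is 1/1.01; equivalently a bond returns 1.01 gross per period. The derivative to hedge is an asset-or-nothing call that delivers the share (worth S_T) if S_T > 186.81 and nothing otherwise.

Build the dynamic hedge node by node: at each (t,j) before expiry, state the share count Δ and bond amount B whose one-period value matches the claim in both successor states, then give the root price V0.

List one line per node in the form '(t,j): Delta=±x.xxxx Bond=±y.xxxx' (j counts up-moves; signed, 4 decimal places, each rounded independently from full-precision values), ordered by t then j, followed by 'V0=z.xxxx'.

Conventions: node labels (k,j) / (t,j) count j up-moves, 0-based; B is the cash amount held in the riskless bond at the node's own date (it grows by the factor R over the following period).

Since d<R<u, set p* = (R−d)/(u−d) = 0.3731; price each node as the discounted p*-expectation of its children.
Payoffs at expiry: V(2,0)=0.0000, V(2,1)=0.0000, V(2,2)=253.5676
Node (1,0) S=94.2400: V=(p*·0.0000+(1−p*)·0.0000)/1.01=0.0000; Δ=(0.0000−0.0000)/(134.7632−71.6224)=0.0000; B=V−Δ·S=0.0000
Node (1,1) S=177.3200: V=(p*·253.5676+(1−p*)·0.0000)/1.01=93.6780; Δ=(253.5676−0.0000)/(253.5676−134.7632)=2.1343; B=V−Δ·S=-284.7811
Node (0,0) S=124.0000: V=(p*·93.6780+(1−p*)·0.0000)/1.01=34.6084; Δ=(93.6780−0.0000)/(177.3200−94.2400)=1.1276; B=V−Δ·S=-105.2095
Check: Δ(0,0)·S0 + B(0,0) = 34.6084 = V0.

(0,0): Delta=1.1276 Bond=-105.2095
(1,0): Delta=0.0000 Bond=0.0000
(1,1): Delta=2.1343 Bond=-284.7811
V0=34.6084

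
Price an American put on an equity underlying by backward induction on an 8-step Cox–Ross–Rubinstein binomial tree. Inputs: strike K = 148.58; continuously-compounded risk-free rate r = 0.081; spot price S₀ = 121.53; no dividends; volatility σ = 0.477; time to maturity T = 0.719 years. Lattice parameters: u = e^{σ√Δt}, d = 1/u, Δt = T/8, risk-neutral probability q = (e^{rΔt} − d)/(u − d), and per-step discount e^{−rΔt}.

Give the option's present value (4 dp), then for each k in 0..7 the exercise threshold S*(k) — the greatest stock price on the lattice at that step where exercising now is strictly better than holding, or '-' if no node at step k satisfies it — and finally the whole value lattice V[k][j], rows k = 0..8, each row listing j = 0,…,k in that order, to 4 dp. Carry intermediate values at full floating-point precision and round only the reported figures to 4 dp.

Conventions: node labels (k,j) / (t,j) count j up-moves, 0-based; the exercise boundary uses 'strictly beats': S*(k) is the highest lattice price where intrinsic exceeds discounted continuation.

price = 33.8119
boundary = - - 91.3008 79.1353 91.3008 105.3366 91.3008 105.3366
tree:
33.8119
44.7183 22.9543
57.2792 32.2998 13.5609
69.4447 43.8821 20.7154 6.3098
79.9892 57.2792 30.5801 10.7477 1.7807
89.1287 69.4447 43.2434 17.8440 3.5154 0.0000
97.0503 79.9892 57.2792 28.5660 6.9402 0.0000 0.0000
103.9165 89.1287 69.4447 43.2434 13.7016 0.0000 0.0000 0.0000
109.8677 97.0503 79.9892 57.2792 27.0500 0.0000 0.0000 0.0000 0.0000

Δt=0.08987  u=1.15373  d=0.86675  q=0.48977  discount=0.99275
step 8 (expiry): payoffs max(K−S,0) = 109.8677 97.0503 79.9892 57.2792 27.0500 0.0000 0.0000 0.0000 0.0000
step 7: (k=7,j=0): S=44.6635, K−S=103.9165, hold=102.8388 ⇒ V=103.9165 exercise | (k=7,j=1): S=59.4513, K−S=89.1287, hold=88.0509 ⇒ V=89.1287 exercise | (k=7,j=2): S=79.1353, K−S=69.4447, hold=68.3670 ⇒ V=69.4447 exercise | (k=7,j=3): S=105.3366, K−S=43.2434, hold=42.1657 ⇒ V=43.2434 exercise | (k=7,j=4): S=140.2129, K−S=8.3671, hold=13.7016 ⇒ V=13.7016 continue | (k=7,j=5): S=186.6365, K−S=0.0000, hold=0.0000 ⇒ V=0.0000 continue | (k=7,j=6): S=248.4307, K−S=0.0000, hold=0.0000 ⇒ V=0.0000 continue | (k=7,j=7): S=330.6847, K−S=0.0000, hold=0.0000 ⇒ V=0.0000 continue  boundary S*=105.3366
step 6: (k=6,j=0): S=51.5297, K−S=97.0503, hold=95.9726 ⇒ V=97.0503 exercise | (k=6,j=1): S=68.5908, K−S=79.9892, hold=78.9115 ⇒ V=79.9892 exercise | (k=6,j=2): S=91.3008, K−S=57.2792, hold=56.2014 ⇒ V=57.2792 exercise | (k=6,j=3): S=121.5300, K−S=27.0500, hold=28.5660 ⇒ V=28.5660 continue | (k=6,j=4): S=161.7679, K−S=0.0000, hold=6.9402 ⇒ V=6.9402 continue | (k=6,j=5): S=215.3282, K−S=0.0000, hold=0.0000 ⇒ V=0.0000 continue | (k=6,j=6): S=286.6221, K−S=0.0000, hold=0.0000 ⇒ V=0.0000 continue  boundary S*=91.3008
step 5: (k=5,j=0): S=59.4513, K−S=89.1287, hold=88.0509 ⇒ V=89.1287 exercise | (k=5,j=1): S=79.1353, K−S=69.4447, hold=68.3670 ⇒ V=69.4447 exercise | (k=5,j=2): S=105.3366, K−S=43.2434, hold=42.9028 ⇒ V=43.2434 exercise | (k=5,j=3): S=140.2129, K−S=8.3671, hold=17.8440 ⇒ V=17.8440 continue | (k=5,j=4): S=186.6365, K−S=0.0000, hold=3.5154 ⇒ V=3.5154 continue | (k=5,j=5): S=248.4307, K−S=0.0000, hold=0.0000 ⇒ V=0.0000 continue  boundary S*=105.3366
step 4: (k=4,j=0): S=68.5908, K−S=79.9892, hold=78.9115 ⇒ V=79.9892 exercise | (k=4,j=1): S=91.3008, K−S=57.2792, hold=56.2014 ⇒ V=57.2792 exercise | (k=4,j=2): S=121.5300, K−S=27.0500, hold=30.5801 ⇒ V=30.5801 continue | (k=4,j=3): S=161.7679, K−S=0.0000, hold=10.7477 ⇒ V=10.7477 continue | (k=4,j=4): S=215.3282, K−S=0.0000, hold=1.7807 ⇒ V=1.7807 continue  boundary S*=91.3008
step 3: (k=3,j=0): S=79.1353, K−S=69.4447, hold=68.3670 ⇒ V=69.4447 exercise | (k=3,j=1): S=105.3366, K−S=43.2434, hold=43.8821 ⇒ V=43.8821 continue | (k=3,j=2): S=140.2129, K−S=8.3671, hold=20.7154 ⇒ V=20.7154 continue | (k=3,j=3): S=186.6365, K−S=0.0000, hold=6.3098 ⇒ V=6.3098 continue  boundary S*=79.1353
step 2: (k=2,j=0): S=91.3008, K−S=57.2792, hold=56.5120 ⇒ V=57.2792 exercise | (k=2,j=1): S=121.5300, K−S=27.0500, hold=32.2998 ⇒ V=32.2998 continue | (k=2,j=2): S=161.7679, K−S=0.0000, hold=13.5609 ⇒ V=13.5609 continue  boundary S*=91.3008
step 1: (k=1,j=0): S=105.3366, K−S=43.2434, hold=44.7183 ⇒ V=44.7183 continue | (k=1,j=1): S=140.2129, K−S=8.3671, hold=22.9543 ⇒ V=22.9543 continue  boundary S*=-
step 0: (k=0,j=0): S=121.5300, K−S=27.0500, hold=33.8119 ⇒ V=33.8119 continue  boundary S*=-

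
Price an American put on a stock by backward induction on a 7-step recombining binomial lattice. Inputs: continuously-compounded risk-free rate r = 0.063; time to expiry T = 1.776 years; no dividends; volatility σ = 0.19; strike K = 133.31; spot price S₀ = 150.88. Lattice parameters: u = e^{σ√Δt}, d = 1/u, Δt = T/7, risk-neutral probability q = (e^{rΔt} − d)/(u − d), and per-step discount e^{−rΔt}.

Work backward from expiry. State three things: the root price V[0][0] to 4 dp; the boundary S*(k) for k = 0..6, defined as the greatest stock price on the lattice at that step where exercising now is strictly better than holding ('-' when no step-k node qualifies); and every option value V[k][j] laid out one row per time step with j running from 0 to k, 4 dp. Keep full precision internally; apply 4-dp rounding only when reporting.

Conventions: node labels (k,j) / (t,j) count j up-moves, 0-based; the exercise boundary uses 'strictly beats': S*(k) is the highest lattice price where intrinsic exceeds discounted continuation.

price = 3.6324
boundary = - - - 113.2248 102.8912 113.2248 124.5963
tree:
3.6324
6.6339 1.3799
11.7617 2.7982 0.3060
20.0852 5.5639 0.7068 0.0000
30.4188 10.7739 1.6328 0.0000 0.0000
39.8093 20.0852 3.7720 0.0000 0.0000 0.0000
48.3427 30.4188 8.7137 0.0000 0.0000 0.0000 0.0000
56.0974 39.8093 20.0852 0.0000 0.0000 0.0000 0.0000 0.0000

params: Δt=0.25371 u=1.10043 d=0.90873 q=0.56014 e^(-rΔt)=0.98414
t_7 payoffs: 56.0974 39.8093 20.0852 0.0000 0.0000 0.0000 0.0000 0.0000
t_6: node(6,0) S=84.9673 payoff=48.3427 vs cont=46.2288 → 48.3427 [stop]  node(6,1) S=102.8912 payoff=30.4188 vs cont=28.3049 → 30.4188 [stop]  node(6,2) S=124.5963 payoff=8.7137 vs cont=8.6945 → 8.7137 [stop]  node(6,3) S=150.8800 payoff=0.0000 vs cont=0.0000 → 0.0000 [wait]  node(6,4) S=182.7083 payoff=0.0000 vs cont=0.0000 → 0.0000 [wait]  node(6,5) S=221.2509 payoff=0.0000 vs cont=0.0000 → 0.0000 [wait]  node(6,6) S=267.9240 payoff=0.0000 vs cont=0.0000 → 0.0000 [wait]  ⇒ S*(6)=124.5963
t_5: node(5,0) S=93.5007 payoff=39.8093 vs cont=37.6954 → 39.8093 [stop]  node(5,1) S=113.2248 payoff=20.0852 vs cont=17.9713 → 20.0852 [stop]  node(5,2) S=137.1098 payoff=0.0000 vs cont=3.7720 → 3.7720 [wait]  node(5,3) S=166.0332 payoff=0.0000 vs cont=0.0000 → 0.0000 [wait]  node(5,4) S=201.0581 payoff=0.0000 vs cont=0.0000 → 0.0000 [wait]  node(5,5) S=243.4716 payoff=0.0000 vs cont=0.0000 → 0.0000 [wait]  ⇒ S*(5)=113.2248
t_4: node(4,0) S=102.8912 payoff=30.4188 vs cont=28.3049 → 30.4188 [stop]  node(4,1) S=124.5963 payoff=8.7137 vs cont=10.7739 → 10.7739 [wait]  node(4,2) S=150.8800 payoff=0.0000 vs cont=1.6328 → 1.6328 [wait]  node(4,3) S=182.7083 payoff=0.0000 vs cont=0.0000 → 0.0000 [wait]  node(4,4) S=221.2509 payoff=0.0000 vs cont=0.0000 → 0.0000 [wait]  ⇒ S*(4)=102.8912
t_3: node(3,0) S=113.2248 payoff=20.0852 vs cont=19.1070 → 20.0852 [stop]  node(3,1) S=137.1098 payoff=0.0000 vs cont=5.5639 → 5.5639 [wait]  node(3,2) S=166.0332 payoff=0.0000 vs cont=0.7068 → 0.7068 [wait]  node(3,3) S=201.0581 payoff=0.0000 vs cont=0.0000 → 0.0000 [wait]  ⇒ S*(3)=113.2248
t_2: node(2,0) S=124.5963 payoff=8.7137 vs cont=11.7617 → 11.7617 [wait]  node(2,1) S=150.8800 payoff=0.0000 vs cont=2.7982 → 2.7982 [wait]  node(2,2) S=182.7083 payoff=0.0000 vs cont=0.3060 → 0.3060 [wait]  ⇒ S*(2)=-
t_1: node(1,0) S=137.1098 payoff=0.0000 vs cont=6.6339 → 6.6339 [wait]  node(1,1) S=166.0332 payoff=0.0000 vs cont=1.3799 → 1.3799 [wait]  ⇒ S*(1)=-
t_0: node(0,0) S=150.8800 payoff=0.0000 vs cont=3.6324 → 3.6324 [wait]  ⇒ S*(0)=-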